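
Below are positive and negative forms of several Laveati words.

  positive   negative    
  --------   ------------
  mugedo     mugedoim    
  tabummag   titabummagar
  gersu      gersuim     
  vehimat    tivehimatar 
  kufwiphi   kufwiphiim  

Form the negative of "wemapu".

kufwiphi and tabummag both have 3 vowels yet inflect differently (kufwiphiim, titabummagar), so the number of vowels is not what conditions the rule; whether the stem ends in a vowel or a consonant is.
"wemapu" ends in a vowel. The stems ending in a vowel (kufwiphi → kufwiphiim, gersu → gersuim, mugedo → mugedoim) add -im.
So wemapu → wemapuim.

wemapuim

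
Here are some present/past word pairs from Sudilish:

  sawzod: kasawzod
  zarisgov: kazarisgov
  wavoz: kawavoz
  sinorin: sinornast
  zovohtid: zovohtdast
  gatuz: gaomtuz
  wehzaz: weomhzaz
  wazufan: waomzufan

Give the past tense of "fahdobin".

fahdobnast

sawzod and zovohtid both end in -d yet inflect differently (kasawzod, zovohtdast), so the final letter is not what conditions the rule; the last vowel is.
"fahdobin" has last vowel 'i'. The stems whose last vowel is 'i' (sinorin → sinornast, zovohtid → zovohtdast) delete the last vowel and add -ast.
The other patterns: stems whose last vowel is 'o' add the prefix ka-; stems whose last vowel is 'a' or 'u' insert -om- after the first vowel.
So fahdobin → fahdobnast.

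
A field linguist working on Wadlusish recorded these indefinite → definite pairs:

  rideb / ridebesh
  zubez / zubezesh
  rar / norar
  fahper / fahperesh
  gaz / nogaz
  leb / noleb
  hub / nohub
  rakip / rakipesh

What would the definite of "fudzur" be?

fudzuresh

"fudzur" has 2 vowels. The stems with 2 vowels (zubez → zubezesh, fahper → fahperesh, rideb → ridebesh) add -esh.
The other pattern: stems with 1 vowel add the prefix no-.
So fudzur → fudzuresh.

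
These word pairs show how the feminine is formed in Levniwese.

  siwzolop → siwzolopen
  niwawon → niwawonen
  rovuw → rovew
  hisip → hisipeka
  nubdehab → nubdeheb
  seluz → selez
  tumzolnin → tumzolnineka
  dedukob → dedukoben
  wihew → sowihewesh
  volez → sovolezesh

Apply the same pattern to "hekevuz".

hekevez

"hekevuz" has last vowel 'u'. The stems whose last vowel is 'u' (rovuw → rovew, seluz → selez) change the last vowel to 'e'.
The other patterns: stems whose last vowel is 'e' add so- … -esh around the stem; stems whose last vowel is 'i' add -eka; stems whose last vowel is 'o' add -en.
So hekevuz → hekevez.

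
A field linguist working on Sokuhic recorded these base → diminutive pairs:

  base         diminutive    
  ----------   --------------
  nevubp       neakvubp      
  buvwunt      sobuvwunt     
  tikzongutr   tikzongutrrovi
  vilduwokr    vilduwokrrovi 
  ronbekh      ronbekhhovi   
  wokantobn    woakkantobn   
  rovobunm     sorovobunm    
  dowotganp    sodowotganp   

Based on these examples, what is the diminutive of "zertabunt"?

sozertabunt

dowotganp and nevubp both end in -p yet inflect differently (sodowotganp, neakvubp), so the final letter is not what conditions the rule; the second-to-last letter is.
"zertabunt" has second-to-last letter 'n'. The stems whose second-to-last letter is 'n' (rovobunm → sorovobunm, dowotganp → sodowotganp, buvwunt → sobuvwunt) add the prefix so-.
So zertabunt → sozertabunt.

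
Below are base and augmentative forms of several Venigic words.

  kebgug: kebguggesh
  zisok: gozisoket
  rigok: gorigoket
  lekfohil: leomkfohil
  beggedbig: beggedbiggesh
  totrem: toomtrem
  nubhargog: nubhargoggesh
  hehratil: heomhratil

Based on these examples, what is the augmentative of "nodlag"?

nodlaggesh

zisok and nubhargog both have last vowel 'o' yet inflect differently (gozisoket, nubhargoggesh), so the last vowel is not what conditions the rule; the final letter is.
"nodlag" ends in -g. The stems ending in -g (kebgug → kebguggesh, beggedbig → beggedbiggesh, nubhargog → nubhargoggesh) double the final consonant and add -esh.
The other patterns: stems ending in -k add go- … -et around the stem; stems ending in -l or -m insert -om- after the first vowel.
So nodlag → nodlaggesh.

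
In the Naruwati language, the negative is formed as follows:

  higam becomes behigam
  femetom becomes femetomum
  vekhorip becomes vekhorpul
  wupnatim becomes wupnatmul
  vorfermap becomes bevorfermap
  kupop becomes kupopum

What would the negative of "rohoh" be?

"rohoh" has last vowel 'o'. The stems whose last vowel is 'o' (femetom → femetomum, kupop → kupopum) add -um.
The other patterns: stems whose last vowel is 'a' add the prefix be-; stems whose last vowel is 'i' delete the last vowel and add -ul.
So rohoh → rohohum.

rohohum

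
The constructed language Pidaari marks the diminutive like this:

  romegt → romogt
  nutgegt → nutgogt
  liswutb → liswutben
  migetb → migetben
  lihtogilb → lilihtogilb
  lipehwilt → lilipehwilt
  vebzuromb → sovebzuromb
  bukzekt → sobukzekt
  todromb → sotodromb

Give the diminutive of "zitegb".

zitogb

"zitegb" has second-to-last letter 'g'. The stems whose second-to-last letter is 'g' (romegt → romogt, nutgegt → nutgogt) change the last vowel to 'o'.
The other patterns: stems whose second-to-last letter is 't' add -en; stems whose second-to-last letter is 'l' repeat the first consonant+vowel as a prefix; stems whose second-to-last letter is 'k' or 'm' add the prefix so-.
So zitegb → zitogb.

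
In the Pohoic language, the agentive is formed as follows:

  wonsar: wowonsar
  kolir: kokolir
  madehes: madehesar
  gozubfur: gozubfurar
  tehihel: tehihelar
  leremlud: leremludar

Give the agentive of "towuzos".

towuzosar

"towuzos" has 3 vowels. The stems with 3 vowels (madehes → madehesar, tehihel → tehihelar, leremlud → leremludar) add -ar.
The other pattern: stems with 2 vowels repeat the first consonant+vowel as a prefix.
So towuzos → towuzosar.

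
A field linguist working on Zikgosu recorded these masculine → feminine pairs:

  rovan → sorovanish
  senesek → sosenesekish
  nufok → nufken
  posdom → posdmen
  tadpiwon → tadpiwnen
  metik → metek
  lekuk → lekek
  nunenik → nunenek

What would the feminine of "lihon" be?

"lihon" has last vowel 'o'. The stems whose last vowel is 'o' (nufok → nufken, posdom → posdmen, tadpiwon → tadpiwnen) delete the last vowel and add -en.
So lihon → lihnen.

lihnen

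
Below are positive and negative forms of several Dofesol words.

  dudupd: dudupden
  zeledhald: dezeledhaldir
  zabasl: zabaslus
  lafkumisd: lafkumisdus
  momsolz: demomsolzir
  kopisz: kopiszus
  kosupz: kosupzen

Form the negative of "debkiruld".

dedebkiruldir

kosupz and momsolz both end in -z yet inflect differently (kosupzen, demomsolzir), so the final letter is not what conditions the rule; the second-to-last letter is.
"debkiruld" has second-to-last letter 'l'. The stems whose second-to-last letter is 'l' (momsolz → demomsolzir, zeledhald → dezeledhaldir) add de- … -ir around the stem.
So debkiruld → dedebkiruldir.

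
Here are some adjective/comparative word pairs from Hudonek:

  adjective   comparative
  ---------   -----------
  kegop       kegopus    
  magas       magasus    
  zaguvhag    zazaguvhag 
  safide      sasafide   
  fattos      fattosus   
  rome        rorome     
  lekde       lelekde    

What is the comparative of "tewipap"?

zaguvhag and magas both have last vowel 'a' yet inflect differently (zazaguvhag, magasus), so the last vowel is not what conditions the rule; the final letter is.
"tewipap" ends in -p. The one such stem in the data (kegop → kegopus) adds -us, so the same rule applies.
The other pattern: stems ending in -e or -g repeat the first consonant+vowel as a prefix.
So tewipap → tewipapus.

tewipapus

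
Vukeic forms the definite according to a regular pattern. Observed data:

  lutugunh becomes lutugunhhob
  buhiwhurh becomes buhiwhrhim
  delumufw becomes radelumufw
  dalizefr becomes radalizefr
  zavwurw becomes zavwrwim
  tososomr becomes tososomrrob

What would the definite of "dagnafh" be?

radagnafh

"dagnafh" has second-to-last letter 'f'. The stems whose second-to-last letter is 'f' (delumufw → radelumufw, dalizefr → radalizefr) add the prefix ra-.
So dagnafh → radagnafh.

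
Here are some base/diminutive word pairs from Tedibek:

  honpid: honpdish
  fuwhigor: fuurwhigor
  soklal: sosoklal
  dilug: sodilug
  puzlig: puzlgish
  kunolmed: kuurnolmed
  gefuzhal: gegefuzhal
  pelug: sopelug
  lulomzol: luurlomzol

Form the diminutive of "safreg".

saurfreg

dilug and puzlig both end in -g yet inflect differently (sodilug, puzlgish), so the final letter is not what conditions the rule; the last vowel is.
"safreg" has last vowel 'e'. The one such stem in the data (kunolmed → kuurnolmed) inserts -ur- after the first vowel (as do lulomzol, fuwhigor), so the same rule applies.
So safreg → saurfreg.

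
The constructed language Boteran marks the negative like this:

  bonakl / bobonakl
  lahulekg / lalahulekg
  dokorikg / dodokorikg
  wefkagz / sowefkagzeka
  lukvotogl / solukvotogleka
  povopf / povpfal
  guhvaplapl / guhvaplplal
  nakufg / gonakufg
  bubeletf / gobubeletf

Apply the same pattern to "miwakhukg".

bonakl and lukvotogl both end in -l yet inflect differently (bobonakl, solukvotogleka), so the final letter is not what conditions the rule; the second-to-last letter is.
"miwakhukg" has second-to-last letter 'k'. The stems whose second-to-last letter is 'k' (bonakl → bobonakl, lahulekg → lalahulekg, dokorikg → dodokorikg) repeat the first consonant+vowel as a prefix.
The other patterns: stems whose second-to-last letter is 'g' add so- … -eka around the stem; stems whose second-to-last letter is 'p' delete the last vowel and add -al; stems whose second-to-last letter is 'f' or 't' add the prefix go-.
So miwakhukg → mimiwakhukg.

mimiwakhukg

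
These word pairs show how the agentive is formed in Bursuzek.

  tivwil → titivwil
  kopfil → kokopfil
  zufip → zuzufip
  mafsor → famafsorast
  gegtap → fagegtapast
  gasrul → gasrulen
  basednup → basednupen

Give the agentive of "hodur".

hoduren

zufip and gegtap both end in -p yet inflect differently (zuzufip, fagegtapast), so the final letter is not what conditions the rule; the last vowel is.
"hodur" has last vowel 'u'. The stems whose last vowel is 'u' (gasrul → gasrulen, basednup → basednupen) add -en.
The other patterns: stems whose last vowel is 'i' repeat the first consonant+vowel as a prefix; stems whose last vowel is 'a' or 'o' add fa- … -ast around the stem.
So hodur → hoduren.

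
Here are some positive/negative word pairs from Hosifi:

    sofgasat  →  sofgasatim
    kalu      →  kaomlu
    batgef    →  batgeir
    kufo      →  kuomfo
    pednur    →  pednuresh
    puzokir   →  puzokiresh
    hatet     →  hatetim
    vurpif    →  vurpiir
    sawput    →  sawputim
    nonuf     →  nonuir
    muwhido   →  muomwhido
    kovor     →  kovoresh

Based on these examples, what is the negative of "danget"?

"danget" ends in -t. The stems ending in -t (sofgasat → sofgasatim, hatet → hatetim, sawput → sawputim) add -im.
So danget → dangetim.

dangetim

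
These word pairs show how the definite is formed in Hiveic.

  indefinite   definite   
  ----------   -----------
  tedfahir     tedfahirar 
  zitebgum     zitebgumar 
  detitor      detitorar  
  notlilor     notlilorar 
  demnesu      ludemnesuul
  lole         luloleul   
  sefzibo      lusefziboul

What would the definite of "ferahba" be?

zitebgum and demnesu both have last vowel 'u' yet inflect differently (zitebgumar, ludemnesuul), so the last vowel is not what conditions the rule; whether the stem ends in a vowel or a consonant is.
"ferahba" ends in a vowel. The stems ending in a vowel (demnesu → ludemnesuul, lole → luloleul, sefzibo → lusefziboul) add lu- … -ul around the stem.
So ferahba → luferahbaul.

luferahbaul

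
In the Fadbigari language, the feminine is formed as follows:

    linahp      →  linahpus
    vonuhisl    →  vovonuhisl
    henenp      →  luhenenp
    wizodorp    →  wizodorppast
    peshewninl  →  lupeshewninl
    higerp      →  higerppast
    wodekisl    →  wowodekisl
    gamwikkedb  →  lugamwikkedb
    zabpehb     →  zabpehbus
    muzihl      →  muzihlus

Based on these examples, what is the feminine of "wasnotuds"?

luwasnotuds

"wasnotuds" has second-to-last letter 'd'. The one such stem in the data (gamwikkedb → lugamwikkedb) adds the prefix lu-, so the same rule applies.
The other patterns: stems whose second-to-last letter is 'h' add -us; stems whose second-to-last letter is 'r' double the final consonant and add -ast; stems whose second-to-last letter is 's' repeat the first consonant+vowel as a prefix.
So wasnotuds → luwasnotuds.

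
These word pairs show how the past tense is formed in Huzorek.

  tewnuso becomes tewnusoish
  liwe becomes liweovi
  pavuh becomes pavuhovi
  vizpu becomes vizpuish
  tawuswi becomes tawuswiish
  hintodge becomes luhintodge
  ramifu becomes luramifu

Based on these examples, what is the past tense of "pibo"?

"pibo" begins with p-. The one such stem in the data (pavuh → pavuhovi) adds -ovi, so the same rule applies.
So pibo → piboovi.

piboovi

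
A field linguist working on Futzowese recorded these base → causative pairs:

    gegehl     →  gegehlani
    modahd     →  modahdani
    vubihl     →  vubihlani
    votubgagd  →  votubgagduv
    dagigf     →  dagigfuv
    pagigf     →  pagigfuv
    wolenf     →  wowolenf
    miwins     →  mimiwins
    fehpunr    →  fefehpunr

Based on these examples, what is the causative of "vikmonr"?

modahd and votubgagd both end in -d yet inflect differently (modahdani, votubgagduv), so the final letter is not what conditions the rule; the second-to-last letter is.
"vikmonr" has second-to-last letter 'n'. The stems whose second-to-last letter is 'n' (wolenf → wowolenf, miwins → mimiwins, fehpunr → fefehpunr) repeat the first consonant+vowel as a prefix.
The other patterns: stems whose second-to-last letter is 'h' add -ani; stems whose second-to-last letter is 'g' add -uv.
So vikmonr → vivikmonr.

vivikmonr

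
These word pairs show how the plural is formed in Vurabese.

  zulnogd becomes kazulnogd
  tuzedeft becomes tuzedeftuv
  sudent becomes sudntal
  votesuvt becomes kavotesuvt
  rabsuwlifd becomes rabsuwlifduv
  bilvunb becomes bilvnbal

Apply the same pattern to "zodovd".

kazodovd

tuzedeft and votesuvt both end in -t yet inflect differently (tuzedeftuv, kavotesuvt), so the final letter is not what conditions the rule; the second-to-last letter is.
"zodovd" has second-to-last letter 'v'. The one such stem in the data (votesuvt → kavotesuvt) adds the prefix ka-, so the same rule applies.
The other patterns: stems whose second-to-last letter is 'f' add -uv; stems whose second-to-last letter is 'n' delete the last vowel and add -al.
So zodovd → kazodovd.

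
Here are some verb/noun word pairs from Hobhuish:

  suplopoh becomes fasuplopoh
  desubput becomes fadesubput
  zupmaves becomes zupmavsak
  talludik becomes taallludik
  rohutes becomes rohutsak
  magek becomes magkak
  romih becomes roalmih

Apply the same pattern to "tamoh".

talludik and magek both end in -k yet inflect differently (taallludik, magkak), so the final letter is not what conditions the rule; the last vowel is.
"tamoh" has last vowel 'o'. The one such stem in the data (suplopoh → fasuplopoh) adds the prefix fa-, so the same rule applies.
The other patterns: stems whose last vowel is 'i' insert -al- after the first vowel; stems whose last vowel is 'e' delete the last vowel and add -ak.
So tamoh → fatamoh.

fatamoh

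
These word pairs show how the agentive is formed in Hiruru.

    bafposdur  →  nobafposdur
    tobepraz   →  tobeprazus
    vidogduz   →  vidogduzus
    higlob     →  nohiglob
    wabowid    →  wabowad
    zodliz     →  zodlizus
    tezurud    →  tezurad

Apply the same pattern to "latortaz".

"latortaz" ends in -z. The stems ending in -z (vidogduz → vidogduzus, zodliz → zodlizus, tobepraz → tobeprazus) add -us.
The other patterns: stems ending in -d change the last vowel to 'a'; stems ending in -b or -r add the prefix no-.
So latortaz → latortazus.

latortazus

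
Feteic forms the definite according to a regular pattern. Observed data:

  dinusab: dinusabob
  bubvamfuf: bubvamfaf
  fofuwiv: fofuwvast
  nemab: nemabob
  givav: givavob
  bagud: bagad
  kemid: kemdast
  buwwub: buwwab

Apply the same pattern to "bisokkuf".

bisokkaf

kemid and bagud both end in -d yet inflect differently (kemdast, bagad), so the final letter is not what conditions the rule; the last vowel is.
"bisokkuf" has last vowel 'u'. The stems whose last vowel is 'u' (buwwub → buwwab, bagud → bagad, bubvamfuf → bubvamfaf) change the last vowel to 'a'.
The other patterns: stems whose last vowel is 'i' delete the last vowel and add -ast; stems whose last vowel is 'a' add -ob.
So bisokkuf → bisokkaf.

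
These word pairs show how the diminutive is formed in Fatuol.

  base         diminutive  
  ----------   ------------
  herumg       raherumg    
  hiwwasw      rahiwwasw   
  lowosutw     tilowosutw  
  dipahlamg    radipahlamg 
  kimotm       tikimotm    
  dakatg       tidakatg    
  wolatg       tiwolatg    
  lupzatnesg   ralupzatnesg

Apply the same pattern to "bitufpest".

"bitufpest" has second-to-last letter 's'. The stems whose second-to-last letter is 's' (lupzatnesg → ralupzatnesg, hiwwasw → rahiwwasw) add the prefix ra-.
So bitufpest → rabitufpest.

rabitufpest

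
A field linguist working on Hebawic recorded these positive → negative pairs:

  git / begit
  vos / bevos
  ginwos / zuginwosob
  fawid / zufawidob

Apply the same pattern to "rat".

ginwos and vos both end in -s yet inflect differently (zuginwosob, bevos), so the final letter is not what conditions the rule; the number of vowels is.
"rat" has 1 vowel. The stems with 1 vowel (git → begit, vos → bevos) add the prefix be-.
The other pattern: stems with 2 vowels add zu- … -ob around the stem.
So rat → berat.

berat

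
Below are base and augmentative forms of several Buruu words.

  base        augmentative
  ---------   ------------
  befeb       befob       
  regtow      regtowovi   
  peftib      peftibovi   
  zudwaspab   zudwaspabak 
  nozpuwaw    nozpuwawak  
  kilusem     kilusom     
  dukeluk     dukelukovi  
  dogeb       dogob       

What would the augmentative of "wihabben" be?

zudwaspab and befeb both end in -b yet inflect differently (zudwaspabak, befob), so the final letter is not what conditions the rule; the last vowel is.
"wihabben" has last vowel 'e'. The stems whose last vowel is 'e' (befeb → befob, dogeb → dogob, kilusem → kilusom) change the last vowel to 'o'.
The other patterns: stems whose last vowel is 'a' add -ak; stems whose last vowel is 'i', 'o' or 'u' add -ovi.
So wihabben → wihabbon.

wihabbon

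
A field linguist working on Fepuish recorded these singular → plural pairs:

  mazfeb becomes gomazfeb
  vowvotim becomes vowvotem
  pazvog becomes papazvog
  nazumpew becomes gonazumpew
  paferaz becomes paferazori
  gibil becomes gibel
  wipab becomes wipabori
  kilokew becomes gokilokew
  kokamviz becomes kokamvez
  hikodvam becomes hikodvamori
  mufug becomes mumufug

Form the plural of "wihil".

wihel

paferaz and kokamviz both end in -z yet inflect differently (paferazori, kokamvez), so the final letter is not what conditions the rule; the last vowel is.
"wihil" has last vowel 'i'. The stems whose last vowel is 'i' (kokamviz → kokamvez, vowvotim → vowvotem, gibil → gibel) change the last vowel to 'e'.
The other patterns: stems whose last vowel is 'a' add -ori; stems whose last vowel is 'e' add the prefix go-; stems whose last vowel is 'o' or 'u' repeat the first consonant+vowel as a prefix.
So wihil → wihel.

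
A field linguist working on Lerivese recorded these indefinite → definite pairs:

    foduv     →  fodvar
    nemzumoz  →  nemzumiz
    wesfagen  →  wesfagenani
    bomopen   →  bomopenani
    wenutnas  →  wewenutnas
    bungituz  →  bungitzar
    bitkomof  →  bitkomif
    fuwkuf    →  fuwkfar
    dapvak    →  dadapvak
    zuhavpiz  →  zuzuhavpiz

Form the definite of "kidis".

kikidis

fuwkuf and bitkomof both end in -f yet inflect differently (fuwkfar, bitkomif), so the final letter is not what conditions the rule; the last vowel is.
"kidis" has last vowel 'i'. The one such stem in the data (zuhavpiz → zuzuhavpiz) repeats the first consonant+vowel as a prefix (as do wenutnas, dapvak), so the same rule applies.
So kidis → kikidis.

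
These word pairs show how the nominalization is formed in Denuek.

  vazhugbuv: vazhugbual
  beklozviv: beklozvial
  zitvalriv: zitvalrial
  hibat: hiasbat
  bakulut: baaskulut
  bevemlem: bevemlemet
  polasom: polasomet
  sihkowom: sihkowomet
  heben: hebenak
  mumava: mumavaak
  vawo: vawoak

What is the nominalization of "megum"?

megumet

vazhugbuv and bakulut both have last vowel 'u' yet inflect differently (vazhugbual, baaskulut), so the last vowel is not what conditions the rule; the final letter is.
"megum" ends in -m. The stems ending in -m (bevemlem → bevemlemet, polasom → polasomet, sihkowom → sihkowomet) add -et.
So megum → megumet.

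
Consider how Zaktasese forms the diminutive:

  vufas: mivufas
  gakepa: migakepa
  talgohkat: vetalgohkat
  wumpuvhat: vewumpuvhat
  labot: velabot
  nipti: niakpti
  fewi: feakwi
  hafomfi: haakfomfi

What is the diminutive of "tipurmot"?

vetipurmot

vufas and talgohkat both have last vowel 'a' yet inflect differently (mivufas, vetalgohkat), so the last vowel is not what conditions the rule; the final letter is.
"tipurmot" ends in -t. The stems ending in -t (talgohkat → vetalgohkat, wumpuvhat → vewumpuvhat, labot → velabot) add the prefix ve-.
So tipurmot → vetipurmot.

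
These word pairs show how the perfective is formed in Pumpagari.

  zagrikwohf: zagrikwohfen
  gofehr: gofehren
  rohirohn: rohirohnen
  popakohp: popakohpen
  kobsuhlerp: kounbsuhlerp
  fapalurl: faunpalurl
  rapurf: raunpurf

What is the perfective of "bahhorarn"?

baunhhorarn

"bahhorarn" has second-to-last letter 'r'. The stems whose second-to-last letter is 'r' (kobsuhlerp → kounbsuhlerp, fapalurl → faunpalurl, rapurf → raunpurf) insert -un- after the first vowel.
So bahhorarn → baunhhorarn.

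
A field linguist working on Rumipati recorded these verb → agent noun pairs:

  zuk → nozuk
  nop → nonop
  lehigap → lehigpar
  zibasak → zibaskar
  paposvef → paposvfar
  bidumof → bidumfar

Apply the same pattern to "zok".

nozok

zuk and zibasak both end in -k yet inflect differently (nozuk, zibaskar), so the final letter is not what conditions the rule; the number of vowels is.
"zok" has 1 vowel. The stems with 1 vowel (nop → nonop, zuk → nozuk) add the prefix no-.
So zok → nozok.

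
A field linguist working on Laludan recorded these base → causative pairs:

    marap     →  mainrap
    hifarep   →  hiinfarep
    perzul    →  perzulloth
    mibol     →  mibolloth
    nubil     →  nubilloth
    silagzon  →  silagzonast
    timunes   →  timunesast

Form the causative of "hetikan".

mibol and silagzon both have last vowel 'o' yet inflect differently (mibolloth, silagzonast), so the last vowel is not what conditions the rule; the final letter is.
"hetikan" ends in -n. The one such stem in the data (silagzon → silagzonast) adds -ast, so the same rule applies.
The other patterns: stems ending in -p insert -in- after the first vowel; stems ending in -l double the final consonant and add -oth.
So hetikan → hetikanast.

hetikanast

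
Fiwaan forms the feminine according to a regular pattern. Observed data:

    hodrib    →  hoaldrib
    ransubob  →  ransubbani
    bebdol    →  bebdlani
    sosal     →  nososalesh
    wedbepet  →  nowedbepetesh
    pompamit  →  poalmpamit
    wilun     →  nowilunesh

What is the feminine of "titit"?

tialtit

"titit" has last vowel 'i'. The stems whose last vowel is 'i' (pompamit → poalmpamit, hodrib → hoaldrib) insert -al- after the first vowel.
The other patterns: stems whose last vowel is 'o' delete the last vowel and add -ani; stems whose last vowel is 'a', 'e' or 'u' add no- … -esh around the stem.
So titit → tialtit.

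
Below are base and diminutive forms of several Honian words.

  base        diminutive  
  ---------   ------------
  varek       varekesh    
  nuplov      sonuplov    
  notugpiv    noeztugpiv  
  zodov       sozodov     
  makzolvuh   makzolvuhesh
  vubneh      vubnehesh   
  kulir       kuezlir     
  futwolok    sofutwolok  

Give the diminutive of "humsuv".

nuplov and notugpiv both end in -v yet inflect differently (sonuplov, noeztugpiv), so the final letter is not what conditions the rule; the last vowel is.
"humsuv" has last vowel 'u'. The one such stem in the data (makzolvuh → makzolvuhesh) adds -esh, so the same rule applies.
So humsuv → humsuvesh.

humsuvesh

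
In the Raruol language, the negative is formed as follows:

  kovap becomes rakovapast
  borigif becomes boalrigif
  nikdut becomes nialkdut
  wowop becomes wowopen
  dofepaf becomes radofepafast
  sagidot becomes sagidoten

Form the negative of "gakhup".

kovap and wowop both end in -p yet inflect differently (rakovapast, wowopen), so the final letter is not what conditions the rule; the last vowel is.
"gakhup" has last vowel 'u'. The one such stem in the data (nikdut → nialkdut) inserts -al- after the first vowel (as does borigif), so the same rule applies.
The other patterns: stems whose last vowel is 'a' add ra- … -ast around the stem; stems whose last vowel is 'o' add -en.
So gakhup → gaalkhup.

gaalkhup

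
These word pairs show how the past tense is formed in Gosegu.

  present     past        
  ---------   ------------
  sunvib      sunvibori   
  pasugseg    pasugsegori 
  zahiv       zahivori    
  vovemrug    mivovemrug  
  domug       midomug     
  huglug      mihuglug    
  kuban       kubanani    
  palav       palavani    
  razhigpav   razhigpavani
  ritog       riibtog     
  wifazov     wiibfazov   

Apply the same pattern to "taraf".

tarafani

pasugseg and vovemrug both end in -g yet inflect differently (pasugsegori, mivovemrug), so the final letter is not what conditions the rule; the last vowel is.
"taraf" has last vowel 'a'. The stems whose last vowel is 'a' (kuban → kubanani, palav → palavani, razhigpav → razhigpavani) add -ani.
The other patterns: stems whose last vowel is 'e' or 'i' add -ori; stems whose last vowel is 'u' add the prefix mi-; stems whose last vowel is 'o' insert -ib- after the first vowel.
So taraf → tarafani.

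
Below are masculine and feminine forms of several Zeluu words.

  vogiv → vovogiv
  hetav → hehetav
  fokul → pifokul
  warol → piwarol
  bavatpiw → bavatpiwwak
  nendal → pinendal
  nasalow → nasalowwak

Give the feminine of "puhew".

nasalow and warol both have last vowel 'o' yet inflect differently (nasalowwak, piwarol), so the last vowel is not what conditions the rule; the final letter is.
"puhew" ends in -w. The stems ending in -w (bavatpiw → bavatpiwwak, nasalow → nasalowwak) double the final consonant and add -ak.
So puhew → puhewwak.

puhewwak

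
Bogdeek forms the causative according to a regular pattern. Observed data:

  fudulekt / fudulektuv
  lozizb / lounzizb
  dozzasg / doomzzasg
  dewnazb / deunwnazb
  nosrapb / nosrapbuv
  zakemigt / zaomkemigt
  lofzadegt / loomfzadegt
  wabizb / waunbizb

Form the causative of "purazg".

"purazg" has second-to-last letter 'z'. The stems whose second-to-last letter is 'z' (dewnazb → deunwnazb, lozizb → lounzizb, wabizb → waunbizb) insert -un- after the first vowel.
The other patterns: stems whose second-to-last letter is 'g' or 's' insert -om- after the first vowel; stems whose second-to-last letter is 'k' or 'p' add -uv.
So purazg → puunrazg.

puunrazg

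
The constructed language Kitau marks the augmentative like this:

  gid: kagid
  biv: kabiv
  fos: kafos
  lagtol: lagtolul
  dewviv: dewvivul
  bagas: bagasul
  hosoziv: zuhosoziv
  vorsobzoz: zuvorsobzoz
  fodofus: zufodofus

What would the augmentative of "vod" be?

kavod

biv and dewviv both end in -v yet inflect differently (kabiv, dewvivul), so the final letter is not what conditions the rule; the number of vowels is.
"vod" has 1 vowel. The stems with 1 vowel (gid → kagid, biv → kabiv, fos → kafos) add the prefix ka-.
So vod → kavod.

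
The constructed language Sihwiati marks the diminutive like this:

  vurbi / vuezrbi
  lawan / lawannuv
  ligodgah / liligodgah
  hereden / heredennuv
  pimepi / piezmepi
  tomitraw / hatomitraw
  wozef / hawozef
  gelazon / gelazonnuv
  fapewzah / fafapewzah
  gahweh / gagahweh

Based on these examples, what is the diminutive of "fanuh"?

fafanuh

fapewzah and lawan both have last vowel 'a' yet inflect differently (fafapewzah, lawannuv), so the last vowel is not what conditions the rule; the final letter is.
"fanuh" ends in -h. The stems ending in -h (fapewzah → fafapewzah, ligodgah → liligodgah, gahweh → gagahweh) repeat the first consonant+vowel as a prefix.
The other patterns: stems ending in -i insert -ez- after the first vowel; stems ending in -n double the final consonant and add -uv; stems ending in -f or -w add the prefix ha-.
So fanuh → fafanuh.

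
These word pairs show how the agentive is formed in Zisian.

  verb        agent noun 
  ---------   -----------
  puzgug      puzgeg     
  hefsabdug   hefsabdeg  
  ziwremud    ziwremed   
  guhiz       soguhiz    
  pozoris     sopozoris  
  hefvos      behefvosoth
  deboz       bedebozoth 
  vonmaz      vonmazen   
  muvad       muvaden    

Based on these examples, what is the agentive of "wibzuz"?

pozoris and hefvos both end in -s yet inflect differently (sopozoris, behefvosoth), so the final letter is not what conditions the rule; the last vowel is.
"wibzuz" has last vowel 'u'. The stems whose last vowel is 'u' (puzgug → puzgeg, hefsabdug → hefsabdeg, ziwremud → ziwremed) change the last vowel to 'e'.
The other patterns: stems whose last vowel is 'i' add the prefix so-; stems whose last vowel is 'o' add be- … -oth around the stem; stems whose last vowel is 'a' add -en.
So wibzuz → wibzez.

wibzez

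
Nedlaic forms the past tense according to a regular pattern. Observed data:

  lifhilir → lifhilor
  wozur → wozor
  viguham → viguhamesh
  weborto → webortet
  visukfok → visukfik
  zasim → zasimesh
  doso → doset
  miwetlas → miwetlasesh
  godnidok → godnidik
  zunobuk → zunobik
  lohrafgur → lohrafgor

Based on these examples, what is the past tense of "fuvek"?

weborto and visukfok both have last vowel 'o' yet inflect differently (webortet, visukfik), so the last vowel is not what conditions the rule; the final letter is.
"fuvek" ends in -k. The stems ending in -k (visukfok → visukfik, zunobuk → zunobik, godnidok → godnidik) change the last vowel to 'i'.
So fuvek → fuvik.

fuvik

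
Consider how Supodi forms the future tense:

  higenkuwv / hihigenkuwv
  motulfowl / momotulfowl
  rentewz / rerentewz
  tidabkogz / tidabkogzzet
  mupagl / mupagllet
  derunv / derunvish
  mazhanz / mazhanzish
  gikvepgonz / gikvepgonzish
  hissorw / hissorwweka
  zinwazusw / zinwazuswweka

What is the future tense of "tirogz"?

rentewz and tidabkogz both end in -z yet inflect differently (rerentewz, tidabkogzzet), so the final letter is not what conditions the rule; the second-to-last letter is.
"tirogz" has second-to-last letter 'g'. The stems whose second-to-last letter is 'g' (tidabkogz → tidabkogzzet, mupagl → mupagllet) double the final consonant and add -et.
The other patterns: stems whose second-to-last letter is 'w' repeat the first consonant+vowel as a prefix; stems whose second-to-last letter is 'n' add -ish; stems whose second-to-last letter is 'r' or 's' double the final consonant and add -eka.
So tirogz → tirogzzet.

tirogzzet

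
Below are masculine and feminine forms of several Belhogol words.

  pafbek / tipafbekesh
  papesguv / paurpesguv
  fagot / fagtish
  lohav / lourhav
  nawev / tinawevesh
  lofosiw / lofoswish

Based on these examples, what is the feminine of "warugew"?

"warugew" has last vowel 'e'. The stems whose last vowel is 'e' (nawev → tinawevesh, pafbek → tipafbekesh) add ti- … -esh around the stem.
So warugew → tiwarugewesh.

tiwarugewesh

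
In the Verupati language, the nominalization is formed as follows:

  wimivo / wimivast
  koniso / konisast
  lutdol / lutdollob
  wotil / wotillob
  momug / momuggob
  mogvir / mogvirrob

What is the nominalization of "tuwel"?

wimivo and lutdol both have last vowel 'o' yet inflect differently (wimivast, lutdollob), so the last vowel is not what conditions the rule; whether the stem ends in a vowel or a consonant is.
"tuwel" ends in a consonant. The stems ending in a consonant (lutdol → lutdollob, wotil → wotillob, momug → momuggob) double the final consonant and add -ob.
The other pattern: stems ending in a vowel drop the final letter and add -ast.
So tuwel → tuwellob.

tuwellob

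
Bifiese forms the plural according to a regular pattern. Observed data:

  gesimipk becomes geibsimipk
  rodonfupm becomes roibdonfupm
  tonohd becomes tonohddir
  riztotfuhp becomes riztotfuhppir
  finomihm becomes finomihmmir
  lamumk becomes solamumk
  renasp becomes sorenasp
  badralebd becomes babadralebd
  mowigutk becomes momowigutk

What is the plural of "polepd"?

rodonfupm and finomihm both end in -m yet inflect differently (roibdonfupm, finomihmmir), so the final letter is not what conditions the rule; the second-to-last letter is.
"polepd" has second-to-last letter 'p'. The stems whose second-to-last letter is 'p' (gesimipk → geibsimipk, rodonfupm → roibdonfupm) insert -ib- after the first vowel.
So polepd → poiblepd.

poiblepd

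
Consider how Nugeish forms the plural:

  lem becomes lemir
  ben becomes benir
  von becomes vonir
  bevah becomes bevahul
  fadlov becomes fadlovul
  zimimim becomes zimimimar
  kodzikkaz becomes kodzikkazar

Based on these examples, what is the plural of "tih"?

tihir

lem and zimimim both end in -m yet inflect differently (lemir, zimimimar), so the final letter is not what conditions the rule; the number of vowels is.
"tih" has 1 vowel. The stems with 1 vowel (lem → lemir, ben → benir, von → vonir) add -ir.
So tih → tihir.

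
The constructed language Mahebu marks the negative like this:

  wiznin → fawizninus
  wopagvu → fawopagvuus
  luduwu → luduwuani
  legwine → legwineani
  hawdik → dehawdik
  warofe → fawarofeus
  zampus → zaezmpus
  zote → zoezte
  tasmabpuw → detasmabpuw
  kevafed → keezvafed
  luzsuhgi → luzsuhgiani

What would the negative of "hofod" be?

dehofod

"hofod" begins with h-. The one such stem in the data (hawdik → dehawdik) adds the prefix de-, so the same rule applies.
So hofod → dehofod.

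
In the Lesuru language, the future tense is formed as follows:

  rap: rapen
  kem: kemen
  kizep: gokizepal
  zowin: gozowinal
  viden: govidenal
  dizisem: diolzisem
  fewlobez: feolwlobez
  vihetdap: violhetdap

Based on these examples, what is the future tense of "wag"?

rap and kizep both end in -p yet inflect differently (rapen, gokizepal), so the final letter is not what conditions the rule; the number of vowels is.
"wag" has 1 vowel. The stems with 1 vowel (rap → rapen, kem → kemen) add -en.
So wag → wagen.

wagen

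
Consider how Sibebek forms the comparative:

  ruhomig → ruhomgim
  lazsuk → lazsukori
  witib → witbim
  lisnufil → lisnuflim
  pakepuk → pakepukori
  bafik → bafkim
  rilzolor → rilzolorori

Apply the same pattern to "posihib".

posihbim

bafik and lazsuk both end in -k yet inflect differently (bafkim, lazsukori), so the final letter is not what conditions the rule; the last vowel is.
"posihib" has last vowel 'i'. The stems whose last vowel is 'i' (ruhomig → ruhomgim, witib → witbim, lisnufil → lisnuflim) delete the last vowel and add -im.
So posihib → posihbim.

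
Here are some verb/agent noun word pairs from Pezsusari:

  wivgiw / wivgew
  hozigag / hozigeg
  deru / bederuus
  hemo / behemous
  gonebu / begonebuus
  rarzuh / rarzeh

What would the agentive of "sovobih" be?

"sovobih" ends in a consonant. The stems ending in a consonant (rarzuh → rarzeh, hozigag → hozigeg, wivgiw → wivgew) change the last vowel to 'e'.
So sovobih → sovobeh.

sovobeh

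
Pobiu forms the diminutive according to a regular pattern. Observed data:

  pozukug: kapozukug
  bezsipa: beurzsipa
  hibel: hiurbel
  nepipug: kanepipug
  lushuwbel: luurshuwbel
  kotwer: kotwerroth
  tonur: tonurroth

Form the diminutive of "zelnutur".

zelnuturroth

"zelnutur" ends in -r. The stems ending in -r (kotwer → kotwerroth, tonur → tonurroth) double the final consonant and add -oth.
So zelnutur → zelnuturroth.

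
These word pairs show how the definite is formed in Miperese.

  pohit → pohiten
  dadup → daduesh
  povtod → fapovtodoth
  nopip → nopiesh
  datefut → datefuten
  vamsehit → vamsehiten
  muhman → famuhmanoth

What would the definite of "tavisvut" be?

tavisvuten

"tavisvut" ends in -t. The stems ending in -t (pohit → pohiten, datefut → datefuten, vamsehit → vamsehiten) add -en.
So tavisvut → tavisvuten.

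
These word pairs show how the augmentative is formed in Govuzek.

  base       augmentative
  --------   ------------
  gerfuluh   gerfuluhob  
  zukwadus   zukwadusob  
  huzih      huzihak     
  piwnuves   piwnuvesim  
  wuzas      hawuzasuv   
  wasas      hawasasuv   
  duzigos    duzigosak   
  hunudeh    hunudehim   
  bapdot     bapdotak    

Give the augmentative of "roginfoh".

"roginfoh" has last vowel 'o'. The stems whose last vowel is 'o' (bapdot → bapdotak, duzigos → duzigosak) add -ak.
So roginfoh → roginfohak.

roginfohak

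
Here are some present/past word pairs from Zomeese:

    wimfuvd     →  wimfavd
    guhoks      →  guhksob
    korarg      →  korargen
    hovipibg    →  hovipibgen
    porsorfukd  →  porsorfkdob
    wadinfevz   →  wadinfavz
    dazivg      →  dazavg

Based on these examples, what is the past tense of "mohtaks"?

mohtksob

"mohtaks" has second-to-last letter 'k'. The stems whose second-to-last letter is 'k' (guhoks → guhksob, porsorfukd → porsorfkdob) delete the last vowel and add -ob.
The other patterns: stems whose second-to-last letter is 'v' change the last vowel to 'a'; stems whose second-to-last letter is 'b' or 'r' add -en.
So mohtaks → mohtksob.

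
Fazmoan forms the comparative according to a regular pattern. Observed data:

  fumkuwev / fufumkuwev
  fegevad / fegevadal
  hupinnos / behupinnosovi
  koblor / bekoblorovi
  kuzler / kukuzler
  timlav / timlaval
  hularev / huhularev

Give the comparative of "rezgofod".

berezgofodovi

"rezgofod" has last vowel 'o'. The stems whose last vowel is 'o' (koblor → bekoblorovi, hupinnos → behupinnosovi) add be- … -ovi around the stem.
So rezgofod → berezgofodovi.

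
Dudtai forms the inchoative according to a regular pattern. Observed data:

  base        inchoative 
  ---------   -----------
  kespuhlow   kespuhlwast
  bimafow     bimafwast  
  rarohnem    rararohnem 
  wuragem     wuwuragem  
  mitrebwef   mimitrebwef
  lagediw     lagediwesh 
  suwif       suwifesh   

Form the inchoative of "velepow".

velepwast

kespuhlow and lagediw both end in -w yet inflect differently (kespuhlwast, lagediwesh), so the final letter is not what conditions the rule; the last vowel is.
"velepow" has last vowel 'o'. The stems whose last vowel is 'o' (kespuhlow → kespuhlwast, bimafow → bimafwast) delete the last vowel and add -ast.
The other patterns: stems whose last vowel is 'e' repeat the first consonant+vowel as a prefix; stems whose last vowel is 'i' add -esh.
So velepow → velepwast.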